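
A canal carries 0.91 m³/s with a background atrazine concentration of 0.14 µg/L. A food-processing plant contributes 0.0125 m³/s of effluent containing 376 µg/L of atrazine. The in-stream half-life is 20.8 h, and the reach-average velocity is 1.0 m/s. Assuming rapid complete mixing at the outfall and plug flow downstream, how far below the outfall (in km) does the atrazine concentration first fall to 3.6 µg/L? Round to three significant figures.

After mixing, C = (0.9100·0.1400 + 0.01250·376.0) / 0.9225 = 4.827/0.9225 = 5.233 µg/L.
Half-life 20.8 h → k = ln 2 / 20.8 = 0.03332 h⁻¹ = 0.7998 d⁻¹.
Set 5.233·exp(−k·t) = 3.6 → t = ln(5.233/3.6)/k = 40410 s = 11.22 h.
Distance = v·t = 1.0·40410 = 40410 m = 40.41 km.

40.4 km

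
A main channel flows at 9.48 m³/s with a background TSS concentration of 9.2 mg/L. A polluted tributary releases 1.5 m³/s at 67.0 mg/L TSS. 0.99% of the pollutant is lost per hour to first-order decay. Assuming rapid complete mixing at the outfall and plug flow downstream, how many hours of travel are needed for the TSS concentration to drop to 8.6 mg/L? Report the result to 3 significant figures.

69.1 h

Conservation of mass: C = (9.480·9.200 + 1.500·67.00) / 10.98 = 187.7/10.98 = 17.10 mg/L.
0.99%/h lost → k = −ln(1 − 0.0099) = 0.009949 h⁻¹.
17.10·exp(−k·t) = 8.6 → t = ln(17.10/8.6)/k = 248600 s = 69.06 h.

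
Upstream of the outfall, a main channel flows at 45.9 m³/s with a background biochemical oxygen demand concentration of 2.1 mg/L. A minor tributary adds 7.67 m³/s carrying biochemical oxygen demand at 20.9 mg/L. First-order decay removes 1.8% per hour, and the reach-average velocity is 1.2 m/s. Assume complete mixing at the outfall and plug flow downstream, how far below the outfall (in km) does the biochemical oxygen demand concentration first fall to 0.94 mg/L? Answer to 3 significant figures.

Conservation of mass: C = (45.90·2.100 + 7.670·20.90) / 53.57 = 256.7/53.57 = 4.792 mg/L.
1.8%/h lost → k = −ln(1 − 0.018) = 0.01816 h⁻¹.
Set 4.792·exp(−k·t) = 0.94 → t = ln(4.792/0.94)/k = 322800 s = 89.67 h.
Distance = v·t = 1.2·322800 = 387400 m = 387.4 km.

387 km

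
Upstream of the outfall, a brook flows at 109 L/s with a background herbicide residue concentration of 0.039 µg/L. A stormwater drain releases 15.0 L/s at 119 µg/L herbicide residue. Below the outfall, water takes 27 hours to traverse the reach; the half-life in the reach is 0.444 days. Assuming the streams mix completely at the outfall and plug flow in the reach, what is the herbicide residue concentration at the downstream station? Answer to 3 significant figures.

Mass balance: C = (109.0·0.03900 + 15.00·119.0) / 124.0 = 1789/124.0 = 14.43 µg/L.
Half-life 0.444 d → k = ln 2 / 0.444 = 1.561 d⁻¹.
First-order decay: C = 14.43·exp(−k·t) = 14.43·0.1727 = 2.492 µg/L.

2.49 µg/L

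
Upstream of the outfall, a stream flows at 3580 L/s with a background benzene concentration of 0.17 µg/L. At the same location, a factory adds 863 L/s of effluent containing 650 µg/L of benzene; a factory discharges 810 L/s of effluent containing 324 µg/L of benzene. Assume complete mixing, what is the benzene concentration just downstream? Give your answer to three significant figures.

After mixing, C = (3580·0.1700 + 863.0·650.0 + 810.0·324.0) / 5253 = 824000/5253 = 156.9 µg/L.

157 µg/L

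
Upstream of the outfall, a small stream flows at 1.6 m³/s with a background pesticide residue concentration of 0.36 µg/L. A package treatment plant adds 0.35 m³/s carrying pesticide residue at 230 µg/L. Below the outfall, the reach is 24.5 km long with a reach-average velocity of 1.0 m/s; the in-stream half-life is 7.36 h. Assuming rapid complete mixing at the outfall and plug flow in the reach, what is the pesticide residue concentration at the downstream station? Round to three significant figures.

After mixing, C = (1.600·0.3600 + 0.3500·230.0) / 1.950 = 81.08/1.950 = 41.58 µg/L.
Travel time t = 24.5·1000 / 1.0 = 24500 s = 6.806 h.
Half-life 7.36 h → k = ln 2 / 7.36 = 0.09418 h⁻¹ = 2.260 d⁻¹.
First-order decay: C = 41.58·exp(−k·t) = 41.58·0.5268 = 21.90 µg/L.

21.9 µg/L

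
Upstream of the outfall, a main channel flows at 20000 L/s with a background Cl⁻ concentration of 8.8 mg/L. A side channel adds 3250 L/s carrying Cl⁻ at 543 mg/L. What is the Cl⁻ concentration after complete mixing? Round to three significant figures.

83.5 mg/L

Conservation of mass: C = (20000·8.800 + 3250·543.0) / 23250 = 1941000/23250 = 83.47 mg/L.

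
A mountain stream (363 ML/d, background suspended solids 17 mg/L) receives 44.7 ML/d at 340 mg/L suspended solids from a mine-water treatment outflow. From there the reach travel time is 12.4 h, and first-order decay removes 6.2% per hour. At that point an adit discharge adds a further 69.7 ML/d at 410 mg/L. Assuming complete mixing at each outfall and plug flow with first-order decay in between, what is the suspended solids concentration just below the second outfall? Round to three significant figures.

80.1 mg/L

Mass balance: C = (363.0·17.00 + 44.70·340.0) / 407.7 = 21370/407.7 = 52.41 mg/L; combined flow 407.7 ML/d.
6.2%/h lost → k = −ln(1 − 0.062) = 0.06401 h⁻¹.
Applying C = C₀e^(−kt): 52.41 × 0.4522 = 23.70 mg/L.
At the second outfall, C = (407.7·23.70 + 69.70·410.0) / (407.7 + 69.70) = 80.10 mg/L.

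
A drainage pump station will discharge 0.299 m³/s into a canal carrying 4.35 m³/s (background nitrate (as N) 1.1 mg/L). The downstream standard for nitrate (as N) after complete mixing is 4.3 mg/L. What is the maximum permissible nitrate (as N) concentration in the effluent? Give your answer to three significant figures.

50.9 mg/L

At the limit, (Qr·Cr + Qe·Cₑ)/(Qr + Qe) = 4.3:
Cₑ = (4.649·4.3 − 4.350·1.100) / 0.2990 = 50.86 mg/L.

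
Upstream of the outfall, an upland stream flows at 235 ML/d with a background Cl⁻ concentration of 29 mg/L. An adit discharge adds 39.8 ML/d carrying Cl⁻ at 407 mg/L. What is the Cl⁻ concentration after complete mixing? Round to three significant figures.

83.7 mg/L

Flow-weighted average: C = (235.0·29.00 + 39.80·407.0) / 274.8 = 23010/274.8 = 83.75 mg/L.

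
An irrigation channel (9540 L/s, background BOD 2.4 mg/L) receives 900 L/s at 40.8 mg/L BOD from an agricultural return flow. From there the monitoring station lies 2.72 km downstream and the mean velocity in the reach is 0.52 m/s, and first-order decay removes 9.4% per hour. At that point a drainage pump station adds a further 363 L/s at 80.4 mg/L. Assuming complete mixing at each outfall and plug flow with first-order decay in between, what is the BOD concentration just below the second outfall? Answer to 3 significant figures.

Mass balance: C = (9540·2.400 + 900.0·40.80) / 10440 = 59620/10440 = 5.710 mg/L; combined flow 10440 L/s.
Travel time t = 2.72·1000 / 0.52 = 5231 s = 1.453 h.
9.4%/h lost → k = −ln(1 − 0.094) = 0.09872 h⁻¹.
Decay over the reach: 5.710·exp(−kt) = 5.710·0.8664 = 4.947 mg/L.
At the second outfall, C = (10440·4.947 + 363.0·80.40) / (10440 + 363.0) = 7.483 mg/L.

7.48 mg/L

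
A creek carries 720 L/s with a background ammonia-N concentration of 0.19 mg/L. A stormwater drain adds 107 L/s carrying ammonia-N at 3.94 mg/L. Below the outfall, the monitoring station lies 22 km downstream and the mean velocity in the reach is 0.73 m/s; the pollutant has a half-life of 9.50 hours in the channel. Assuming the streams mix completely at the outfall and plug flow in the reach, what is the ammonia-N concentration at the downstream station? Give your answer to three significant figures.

0.367 mg/L

Conservation of mass: C = (720.0·0.1900 + 107.0·3.940) / 827.0 = 558.4/827.0 = 0.6752 mg/L.
Travel time t = 22·1000 / 0.73 = 30140 s = 8.371 h.
Half-life 9.50 h → k = ln 2 / 9.50 = 0.07296 h⁻¹ = 1.751 d⁻¹.
First-order decay: C = 0.6752·exp(−k·t) = 0.6752·0.5429 = 0.3666 mg/L.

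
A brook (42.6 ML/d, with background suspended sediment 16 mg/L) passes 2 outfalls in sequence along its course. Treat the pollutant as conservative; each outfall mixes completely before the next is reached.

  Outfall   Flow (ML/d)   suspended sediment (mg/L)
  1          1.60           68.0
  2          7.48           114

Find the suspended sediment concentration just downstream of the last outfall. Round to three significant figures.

After outfall 1: Q = 42.60 + 1.600 = 44.20 ML/d; C = (42.60·16.00 + 1.600·68.00)/44.20 = 17.88 mg/L.
After outfall 2: Q = 44.20 + 7.480 = 51.68 ML/d; C = (44.20·17.88 + 7.480·114.0)/51.68 = 31.79 mg/L.

31.8 mg/L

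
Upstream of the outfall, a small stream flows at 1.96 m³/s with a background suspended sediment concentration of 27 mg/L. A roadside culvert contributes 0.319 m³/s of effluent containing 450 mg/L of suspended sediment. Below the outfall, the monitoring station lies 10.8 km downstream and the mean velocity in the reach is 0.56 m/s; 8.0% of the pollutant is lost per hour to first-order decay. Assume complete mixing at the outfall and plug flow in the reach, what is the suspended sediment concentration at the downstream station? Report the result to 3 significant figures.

55.2 mg/L

Mass balance: C = (1.960·27.00 + 0.3190·450.0) / 2.279 = 196.5/2.279 = 86.21 mg/L.
Travel time t = 10.8·1000 / 0.56 = 19290 s = 5.357 h.
8.0%/h lost → k = −ln(1 − 0.08) = 0.08338 h⁻¹.
After decay, C = 86.21 × e^(−kt) = 86.21 × 0.6397 = 55.15 mg/L.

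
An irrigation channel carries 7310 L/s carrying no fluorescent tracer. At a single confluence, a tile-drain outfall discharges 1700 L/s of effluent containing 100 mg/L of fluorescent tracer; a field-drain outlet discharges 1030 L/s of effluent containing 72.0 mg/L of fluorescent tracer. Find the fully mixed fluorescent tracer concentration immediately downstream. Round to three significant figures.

Flow-weighted average: C = (7310·0 + 1700·100.0 + 1030·72.00) / 10040 = 244200/10040 = 24.32 mg/L.

24.3 mg/L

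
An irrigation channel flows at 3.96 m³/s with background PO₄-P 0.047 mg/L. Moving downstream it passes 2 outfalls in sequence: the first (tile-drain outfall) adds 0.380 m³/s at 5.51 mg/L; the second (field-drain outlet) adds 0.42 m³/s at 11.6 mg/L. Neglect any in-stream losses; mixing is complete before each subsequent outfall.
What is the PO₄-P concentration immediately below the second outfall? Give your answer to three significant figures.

Outfall 1: combined Q = 4.340 m³/s; C = (3.960·0.04700 + 0.3800·5.510)/4.340 = 0.5253 mg/L.
Outfall 2: combined Q = 4.760 m³/s; C = (4.340·0.5253 + 0.4200·11.60)/4.760 = 1.503 mg/L.

1.50 mg/L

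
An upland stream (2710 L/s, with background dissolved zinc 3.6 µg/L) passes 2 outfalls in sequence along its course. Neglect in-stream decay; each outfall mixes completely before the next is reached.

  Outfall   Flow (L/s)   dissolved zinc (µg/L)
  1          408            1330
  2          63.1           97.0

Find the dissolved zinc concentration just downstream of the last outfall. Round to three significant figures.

Outfall 1: combined Q = 3118 L/s; C = (2710·3.600 + 408.0·1330)/3118 = 177.2 µg/L.
Outfall 2: combined Q = 3181 L/s; C = (3118·177.2 + 63.10·97.00)/3181 = 175.6 µg/L.

176 µg/L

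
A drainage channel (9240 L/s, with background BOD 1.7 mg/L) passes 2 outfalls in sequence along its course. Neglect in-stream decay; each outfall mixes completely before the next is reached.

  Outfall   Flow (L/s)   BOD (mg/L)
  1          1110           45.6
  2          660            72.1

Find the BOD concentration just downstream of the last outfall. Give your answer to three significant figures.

10.3 mg/L

Below outfall 1: Q → 10350 L/s, C = (9240·1.700 + 1110·45.60)/10350 = 6.408 mg/L.
Below outfall 2: Q → 11010 L/s, C = (10350·6.408 + 660.0·72.10)/11010 = 10.35 mg/L.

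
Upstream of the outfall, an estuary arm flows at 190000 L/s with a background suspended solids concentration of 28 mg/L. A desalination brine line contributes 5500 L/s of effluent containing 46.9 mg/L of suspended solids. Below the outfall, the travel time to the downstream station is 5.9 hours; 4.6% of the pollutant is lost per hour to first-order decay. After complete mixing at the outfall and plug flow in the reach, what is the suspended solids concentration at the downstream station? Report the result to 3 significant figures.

21.6 mg/L

Conservation of mass: C = (190000·28.00 + 5500·46.90) / 195500 = 5578000/195500 = 28.53 mg/L.
4.6%/h lost → k = −ln(1 − 0.046) = 0.04709 h⁻¹.
Decay over the reach: 28.53·exp(−kt) = 28.53·0.7574 = 21.61 mg/L.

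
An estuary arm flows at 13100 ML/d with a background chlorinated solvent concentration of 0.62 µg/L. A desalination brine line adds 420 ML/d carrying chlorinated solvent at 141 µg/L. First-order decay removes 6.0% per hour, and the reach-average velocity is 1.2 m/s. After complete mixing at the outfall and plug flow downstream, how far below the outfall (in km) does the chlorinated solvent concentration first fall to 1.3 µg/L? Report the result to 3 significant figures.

93.8 km

Flow-weighted average: C = (13100·0.6200 + 420.0·141.0) / 13520 = 67340/13520 = 4.981 µg/L.
6.0%/h lost → k = −ln(1 − 0.06) = 0.06188 h⁻¹.
Set 4.981·exp(−k·t) = 1.3 → t = ln(4.981/1.3)/k = 78150 s = 21.71 h.
Distance = v·t = 1.2·78150 = 93780 m = 93.78 km.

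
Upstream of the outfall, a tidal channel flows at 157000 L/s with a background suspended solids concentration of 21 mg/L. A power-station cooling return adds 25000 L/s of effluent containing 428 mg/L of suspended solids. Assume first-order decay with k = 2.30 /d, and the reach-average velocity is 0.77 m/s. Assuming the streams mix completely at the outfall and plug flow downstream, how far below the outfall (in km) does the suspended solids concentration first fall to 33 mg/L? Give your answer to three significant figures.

24.5 km

After mixing, C = (157000·21.00 + 25000·428.0) / 182000 = 14000000/182000 = 76.91 mg/L.
Set 76.91·exp(−k·t) = 33 → t = ln(76.91/33)/k = 31780 s = 8.829 h.
Distance = v·t = 0.77·31780 = 24470 m = 24.47 km.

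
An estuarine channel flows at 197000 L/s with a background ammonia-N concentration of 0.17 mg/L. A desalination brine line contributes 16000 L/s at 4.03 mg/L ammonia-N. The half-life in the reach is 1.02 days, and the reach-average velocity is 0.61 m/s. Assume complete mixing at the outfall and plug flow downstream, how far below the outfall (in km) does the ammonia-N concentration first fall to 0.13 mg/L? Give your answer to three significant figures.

98.0 km

Flow-weighted average: C = (197000·0.1700 + 16000·4.030) / 213000 = 97970/213000 = 0.4600 mg/L.
Half-life 1.02 d → k = ln 2 / 1.02 = 0.6796 d⁻¹.
Set 0.4600·exp(−k·t) = 0.13 → t = ln(0.4600/0.13)/k = 160700 s = 44.63 h.
Distance = v·t = 0.61·160700 = 98000 m = 98.00 km.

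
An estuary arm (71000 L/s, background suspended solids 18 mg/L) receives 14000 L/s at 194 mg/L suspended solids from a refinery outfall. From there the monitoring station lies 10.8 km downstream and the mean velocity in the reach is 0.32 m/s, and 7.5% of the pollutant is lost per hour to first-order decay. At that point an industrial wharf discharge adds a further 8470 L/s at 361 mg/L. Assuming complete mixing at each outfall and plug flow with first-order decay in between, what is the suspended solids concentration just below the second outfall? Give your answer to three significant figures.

After mixing, C = (71000·18.00 + 14000·194.0) / 85000 = 3994000/85000 = 46.99 mg/L; combined flow 85000 L/s.
Travel time t = 10.8·1000 / 0.32 = 33750 s = 9.375 h.
7.5%/h lost → k = −ln(1 − 0.075) = 0.07796 h⁻¹.
First-order decay: C = 46.99·exp(−k·t) = 46.99·0.4815 = 22.62 mg/L.
Second outfall: C = (85000·22.62 + 8470·361.0)/93470 = 53.29 mg/L.

53.3 mg/L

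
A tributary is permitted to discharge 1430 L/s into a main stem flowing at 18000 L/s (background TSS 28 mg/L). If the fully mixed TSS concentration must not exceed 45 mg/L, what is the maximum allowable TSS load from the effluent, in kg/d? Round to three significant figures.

32000 kg/d

Mass balance at the limit: 18000·28.00 + 1430·Cₑ = 19430·45 → Cₑ = 259.0 mg/L.
1430 L/s = 1.430 m³/s. Load = 1.430 m³/s × 259.0 g/m³ × 86 400 s/d = 32000 kg/d.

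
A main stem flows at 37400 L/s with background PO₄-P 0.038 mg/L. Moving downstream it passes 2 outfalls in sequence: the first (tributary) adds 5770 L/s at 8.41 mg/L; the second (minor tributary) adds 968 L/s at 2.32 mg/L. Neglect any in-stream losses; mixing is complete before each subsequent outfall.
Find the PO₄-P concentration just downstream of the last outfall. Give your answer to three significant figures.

After outfall 1: Q = 37400 + 5770 = 43170 L/s; C = (37400·0.03800 + 5770·8.410)/43170 = 1.157 mg/L.
After outfall 2: Q = 43170 + 968.0 = 44140 L/s; C = (43170·1.157 + 968.0·2.320)/44140 = 1.182 mg/L.

1.18 mg/L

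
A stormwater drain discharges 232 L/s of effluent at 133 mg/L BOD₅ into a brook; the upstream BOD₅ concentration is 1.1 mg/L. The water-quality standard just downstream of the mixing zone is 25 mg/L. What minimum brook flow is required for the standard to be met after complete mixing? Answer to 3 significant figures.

Set C_mix = 25: (Q·1.100 + 232.0·133.0) / (Q + 232.0) = 25
→ Q = 232.0·(133.0 − 25)/(25 − 1.100) = 1048 L/s.

1050 L/s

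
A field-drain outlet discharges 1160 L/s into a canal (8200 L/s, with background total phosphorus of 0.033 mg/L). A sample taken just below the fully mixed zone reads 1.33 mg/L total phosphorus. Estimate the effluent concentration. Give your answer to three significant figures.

Mass balance: 8200·0.03300 + 1160·Cₑ = 9360·1.330
→ Cₑ = (9360·1.330 − 8200·0.03300) / 1160 = 10.50 mg/L.

10.5 mg/L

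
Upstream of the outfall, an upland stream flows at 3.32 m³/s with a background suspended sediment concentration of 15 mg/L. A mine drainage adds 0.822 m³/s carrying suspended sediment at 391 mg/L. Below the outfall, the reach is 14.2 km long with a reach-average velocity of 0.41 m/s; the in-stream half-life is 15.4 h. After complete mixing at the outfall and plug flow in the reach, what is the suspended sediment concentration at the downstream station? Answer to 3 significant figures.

Conservation of mass: C = (3.320·15.00 + 0.8220·391.0) / 4.142 = 371.2/4.142 = 89.62 mg/L.
Travel time t = 14.2·1000 / 0.41 = 34630 s = 9.621 h.
Half-life 15.4 h → k = ln 2 / 15.4 = 0.04501 h⁻¹ = 1.080 d⁻¹.
After decay, C = 89.62 × e^(−kt) = 89.62 × 0.6485 = 58.12 mg/L.

58.1 mg/L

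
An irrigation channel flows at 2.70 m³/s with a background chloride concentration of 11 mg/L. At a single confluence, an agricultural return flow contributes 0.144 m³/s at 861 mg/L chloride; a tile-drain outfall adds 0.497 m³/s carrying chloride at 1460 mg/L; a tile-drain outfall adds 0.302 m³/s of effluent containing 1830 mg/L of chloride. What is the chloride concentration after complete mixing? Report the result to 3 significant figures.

Mass balance: C = (2.700·11.00 + 0.1440·861.0 + 0.4970·1460 + 0.3020·1830) / 3.643 = 1432/3.643 = 393.1 mg/L.

393 mg/L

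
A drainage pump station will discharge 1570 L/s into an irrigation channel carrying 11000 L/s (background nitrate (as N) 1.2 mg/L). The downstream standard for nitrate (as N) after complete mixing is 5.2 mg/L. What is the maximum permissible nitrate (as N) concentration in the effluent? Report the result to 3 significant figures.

At the limit, (Qr·Cr + Qe·Cₑ)/(Qr + Qe) = 5.2:
Cₑ = (12570·5.2 − 11000·1.200) / 1570 = 33.23 mg/L.

33.2 mg/L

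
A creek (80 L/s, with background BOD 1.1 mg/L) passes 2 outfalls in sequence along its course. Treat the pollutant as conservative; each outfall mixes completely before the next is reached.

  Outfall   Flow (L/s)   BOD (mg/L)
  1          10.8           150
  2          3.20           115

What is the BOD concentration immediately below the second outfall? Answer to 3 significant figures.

22.1 mg/L

After outfall 1: Q = 80.00 + 10.80 = 90.80 L/s; C = (80.00·1.100 + 10.80·150.0)/90.80 = 18.81 mg/L.
After outfall 2: Q = 90.80 + 3.200 = 94.00 L/s; C = (90.80·18.81 + 3.200·115.0)/94.00 = 22.09 mg/L.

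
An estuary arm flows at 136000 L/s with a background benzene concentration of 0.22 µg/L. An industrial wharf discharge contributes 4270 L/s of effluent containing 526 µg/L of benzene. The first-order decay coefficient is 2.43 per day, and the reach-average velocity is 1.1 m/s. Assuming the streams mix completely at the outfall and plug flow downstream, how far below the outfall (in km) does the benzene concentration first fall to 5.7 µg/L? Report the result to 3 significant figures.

After mixing, C = (136000·0.2200 + 4270·526.0) / 140300 = 2276000/140300 = 16.23 µg/L.
Set 16.23·exp(−k·t) = 5.7 → t = ln(16.23/5.7)/k = 37200 s = 10.33 h.
Distance = v·t = 1.1·37200 = 40910 m = 40.91 km.

40.9 km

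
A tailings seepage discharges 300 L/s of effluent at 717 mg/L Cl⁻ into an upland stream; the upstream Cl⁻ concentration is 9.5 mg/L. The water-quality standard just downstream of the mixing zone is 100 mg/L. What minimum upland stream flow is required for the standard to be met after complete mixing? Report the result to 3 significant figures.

Set C_mix = 100: (Q·9.500 + 300.0·717.0) / (Q + 300.0) = 100
→ Q = 300.0·(717.0 − 100)/(100 − 9.500) = 2045 L/s.

2050 L/s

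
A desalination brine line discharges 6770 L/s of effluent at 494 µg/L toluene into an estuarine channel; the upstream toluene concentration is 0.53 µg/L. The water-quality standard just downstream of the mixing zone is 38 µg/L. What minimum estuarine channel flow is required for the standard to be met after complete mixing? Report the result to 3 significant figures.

Set C_mix = 38: (Q·0.5300 + 6770·494.0) / (Q + 6770) = 38
→ Q = 6770·(494.0 − 38)/(38 − 0.5300) = 82390 L/s.

82400 L/s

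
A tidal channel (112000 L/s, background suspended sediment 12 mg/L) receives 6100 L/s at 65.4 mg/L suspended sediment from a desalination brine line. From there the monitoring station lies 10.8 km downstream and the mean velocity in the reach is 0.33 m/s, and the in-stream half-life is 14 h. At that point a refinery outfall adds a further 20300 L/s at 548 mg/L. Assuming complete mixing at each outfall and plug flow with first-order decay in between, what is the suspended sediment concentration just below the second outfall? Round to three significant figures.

After mixing, C = (112000·12.00 + 6100·65.40) / 118100 = 1743000/118100 = 14.76 mg/L; combined flow 118100 L/s.
Travel time t = 10.8·1000 / 0.33 = 32730 s = 9.091 h.
Half-life 14 h → k = ln 2 / 14 = 0.04951 h⁻¹ = 1.188 d⁻¹.
Applying C = C₀e^(−kt): 14.76 × 0.6376 = 9.409 mg/L.
At the second outfall, C = (118100·9.409 + 20300·548.0) / (118100 + 20300) = 88.41 mg/L.

88.4 mg/L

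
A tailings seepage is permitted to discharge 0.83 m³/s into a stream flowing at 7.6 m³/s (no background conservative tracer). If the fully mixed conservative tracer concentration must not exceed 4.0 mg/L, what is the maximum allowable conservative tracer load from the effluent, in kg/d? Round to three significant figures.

2910 kg/d

Mass balance at the limit: 7.600·0 + 0.8300·Cₑ = 8.430·4.0 → Cₑ = 40.63 mg/L.
Load = 0.8300 m³/s × 40.63 g/m³ × 86 400 s/d = 2913 kg/d.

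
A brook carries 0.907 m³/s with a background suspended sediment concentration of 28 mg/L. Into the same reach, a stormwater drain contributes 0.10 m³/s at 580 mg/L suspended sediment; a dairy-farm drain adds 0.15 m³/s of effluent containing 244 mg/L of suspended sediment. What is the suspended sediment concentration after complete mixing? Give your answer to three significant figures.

104 mg/L

Mixed concentration C = ΣQC/ΣQ = (0.9070·28.00 + 0.1000·580.0 + 0.1500·244.0) / 1.157 = 120.0/1.157 = 103.7 mg/L.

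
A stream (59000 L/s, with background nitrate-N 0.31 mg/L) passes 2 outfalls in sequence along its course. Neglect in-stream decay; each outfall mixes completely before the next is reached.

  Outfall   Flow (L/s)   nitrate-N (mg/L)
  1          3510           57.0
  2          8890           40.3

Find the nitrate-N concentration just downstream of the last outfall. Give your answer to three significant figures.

After outfall 1: Q = 59000 + 3510 = 62510 L/s; C = (59000·0.3100 + 3510·57.00)/62510 = 3.493 mg/L.
After outfall 2: Q = 62510 + 8890 = 71400 L/s; C = (62510·3.493 + 8890·40.30)/71400 = 8.076 mg/L.

8.08 mg/L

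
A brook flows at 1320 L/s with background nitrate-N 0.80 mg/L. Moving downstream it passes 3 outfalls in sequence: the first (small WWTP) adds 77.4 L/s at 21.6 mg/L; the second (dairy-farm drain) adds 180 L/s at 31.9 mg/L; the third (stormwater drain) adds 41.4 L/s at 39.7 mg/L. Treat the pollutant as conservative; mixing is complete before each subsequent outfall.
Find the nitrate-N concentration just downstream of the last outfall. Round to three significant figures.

6.25 mg/L

After outfall 1: Q = 1320 + 77.40 = 1397 L/s; C = (1320·0.8000 + 77.40·21.60)/1397 = 1.952 mg/L.
After outfall 2: Q = 1397 + 180.0 = 1577 L/s; C = (1397·1.952 + 180.0·31.90)/1577 = 5.369 mg/L.
After outfall 3: Q = 1577 + 41.40 = 1619 L/s; C = (1577·5.369 + 41.40·39.70)/1619 = 6.247 mg/L.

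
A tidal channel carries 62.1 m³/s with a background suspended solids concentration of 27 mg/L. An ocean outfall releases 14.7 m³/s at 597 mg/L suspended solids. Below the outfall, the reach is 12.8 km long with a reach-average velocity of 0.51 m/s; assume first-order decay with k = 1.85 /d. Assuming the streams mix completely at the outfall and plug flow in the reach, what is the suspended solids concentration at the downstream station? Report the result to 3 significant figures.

Flow-weighted average: C = (62.10·27.00 + 14.70·597.0) / 76.80 = 10450/76.80 = 136.1 mg/L.
Travel time t = 12.8·1000 / 0.51 = 25100 s = 6.972 h.
After decay, C = 136.1 × e^(−kt) = 136.1 × 0.5843 = 79.52 mg/L.

79.5 mg/L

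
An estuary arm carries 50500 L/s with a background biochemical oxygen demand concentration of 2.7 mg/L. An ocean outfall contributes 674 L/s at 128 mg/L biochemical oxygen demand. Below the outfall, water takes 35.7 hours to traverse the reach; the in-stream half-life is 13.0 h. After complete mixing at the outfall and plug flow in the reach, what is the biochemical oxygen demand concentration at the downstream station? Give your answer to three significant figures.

0.648 mg/L

Mass balance: C = (50500·2.700 + 674.0·128.0) / 51170 = 222600/51170 = 4.350 mg/L.
Half-life 13.0 h → k = ln 2 / 13.0 = 0.05332 h⁻¹ = 1.280 d⁻¹.
After decay, C = 4.350 × e^(−kt) = 4.350 × 0.1490 = 0.6484 mg/L.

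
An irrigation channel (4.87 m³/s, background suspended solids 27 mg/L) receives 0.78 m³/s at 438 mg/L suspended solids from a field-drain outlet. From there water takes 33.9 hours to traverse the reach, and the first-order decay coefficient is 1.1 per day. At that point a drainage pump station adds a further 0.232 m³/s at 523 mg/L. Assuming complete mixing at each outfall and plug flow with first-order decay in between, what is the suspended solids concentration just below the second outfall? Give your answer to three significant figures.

37.6 mg/L

Flow-weighted average: C = (4.870·27.00 + 0.7800·438.0) / 5.650 = 473.1/5.650 = 83.74 mg/L; combined flow 5.650 m³/s.
Decay over the reach: 83.74·exp(−kt) = 83.74·0.2115 = 17.71 mg/L.
Second outfall: C = (5.650·17.71 + 0.2320·523.0)/5.882 = 37.64 mg/L.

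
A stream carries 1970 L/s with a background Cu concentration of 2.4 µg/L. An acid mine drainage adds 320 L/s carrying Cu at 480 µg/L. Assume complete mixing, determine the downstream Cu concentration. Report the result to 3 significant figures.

Mass balance: C = (1970·2.400 + 320.0·480.0) / 2290 = 158300/2290 = 69.14 µg/L.

69.1 µg/L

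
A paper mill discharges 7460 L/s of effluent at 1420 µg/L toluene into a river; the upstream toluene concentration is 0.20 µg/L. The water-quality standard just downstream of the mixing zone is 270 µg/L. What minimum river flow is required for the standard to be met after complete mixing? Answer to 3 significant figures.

Set C_mix = 270: (Q·0.2000 + 7460·1420) / (Q + 7460) = 270
→ Q = 7460·(1420 − 270)/(270 − 0.2000) = 31800 L/s.

31800 L/s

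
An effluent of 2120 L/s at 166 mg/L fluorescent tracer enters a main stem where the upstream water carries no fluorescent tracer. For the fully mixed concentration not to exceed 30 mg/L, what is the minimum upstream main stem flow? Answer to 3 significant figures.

Set C_mix = 30: (Q·0 + 2120·166.0) / (Q + 2120) = 30
→ Q = 2120·(166.0 − 30)/(30 − 0) = 9611 L/s.

9610 L/s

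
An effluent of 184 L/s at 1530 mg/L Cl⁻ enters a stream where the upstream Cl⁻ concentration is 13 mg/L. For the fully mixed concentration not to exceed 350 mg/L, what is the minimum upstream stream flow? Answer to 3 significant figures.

644 L/s

Set C_mix = 350: (Q·13.00 + 184.0·1530) / (Q + 184.0) = 350
→ Q = 184.0·(1530 − 350)/(350 − 13.00) = 644.3 L/s.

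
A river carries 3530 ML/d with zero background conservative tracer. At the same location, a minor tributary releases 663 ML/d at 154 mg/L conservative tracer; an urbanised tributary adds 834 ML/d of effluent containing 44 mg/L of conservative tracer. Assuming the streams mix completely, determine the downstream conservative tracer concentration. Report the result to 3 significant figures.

Mixed concentration C = ΣQC/ΣQ = (3530·0 + 663.0·154.0 + 834.0·44.00) / 5027 = 138800/5027 = 27.61 mg/L.

27.6 mg/L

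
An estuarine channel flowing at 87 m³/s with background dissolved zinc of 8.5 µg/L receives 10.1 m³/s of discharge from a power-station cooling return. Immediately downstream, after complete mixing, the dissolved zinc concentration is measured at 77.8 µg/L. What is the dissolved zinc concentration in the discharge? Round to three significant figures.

675 µg/L

Mass balance: 87.00·8.500 + 10.10·Cₑ = 97.10·77.80
→ Cₑ = (97.10·77.80 − 87.00·8.500) / 10.10 = 674.7 µg/L.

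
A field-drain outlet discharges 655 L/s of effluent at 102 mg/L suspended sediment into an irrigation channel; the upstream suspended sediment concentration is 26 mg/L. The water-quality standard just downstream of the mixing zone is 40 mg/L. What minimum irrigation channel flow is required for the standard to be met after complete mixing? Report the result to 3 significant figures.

2900 L/s

Set C_mix = 40: (Q·26.00 + 655.0·102.0) / (Q + 655.0) = 40
→ Q = 655.0·(102.0 − 40)/(40 − 26.00) = 2901 L/s.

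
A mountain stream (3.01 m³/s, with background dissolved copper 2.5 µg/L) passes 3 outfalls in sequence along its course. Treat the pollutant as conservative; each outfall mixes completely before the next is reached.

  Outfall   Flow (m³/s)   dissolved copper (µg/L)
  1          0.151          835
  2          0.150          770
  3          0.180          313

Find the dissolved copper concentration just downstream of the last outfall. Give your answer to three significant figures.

After outfall 1: Q = 3.010 + 0.1510 = 3.161 m³/s; C = (3.010·2.500 + 0.1510·835.0)/3.161 = 42.27 µg/L.
After outfall 2: Q = 3.161 + 0.1500 = 3.311 m³/s; C = (3.161·42.27 + 0.1500·770.0)/3.311 = 75.24 µg/L.
After outfall 3: Q = 3.311 + 0.1800 = 3.491 m³/s; C = (3.311·75.24 + 0.1800·313.0)/3.491 = 87.50 µg/L.

87.5 µg/L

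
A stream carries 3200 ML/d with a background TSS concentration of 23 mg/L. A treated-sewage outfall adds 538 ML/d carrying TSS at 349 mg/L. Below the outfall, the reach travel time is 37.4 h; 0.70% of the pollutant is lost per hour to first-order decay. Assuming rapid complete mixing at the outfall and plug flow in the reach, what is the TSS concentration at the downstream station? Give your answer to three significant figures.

53.8 mg/L

Mass balance: C = (3200·23.00 + 538.0·349.0) / 3738 = 261400/3738 = 69.92 mg/L.
0.70%/h lost → k = −ln(1 − 0.007) = 0.007025 h⁻¹.
Decay over the reach: 69.92·exp(−kt) = 69.92·0.7690 = 53.77 mg/L.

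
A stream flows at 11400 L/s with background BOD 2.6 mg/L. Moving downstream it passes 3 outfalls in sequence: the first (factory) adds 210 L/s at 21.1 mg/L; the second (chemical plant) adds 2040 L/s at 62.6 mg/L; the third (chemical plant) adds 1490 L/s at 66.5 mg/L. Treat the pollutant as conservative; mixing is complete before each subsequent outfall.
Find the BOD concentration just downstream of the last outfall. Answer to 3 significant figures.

17.2 mg/L

After outfall 1: Q = 11400 + 210.0 = 11610 L/s; C = (11400·2.600 + 210.0·21.10)/11610 = 2.935 mg/L.
After outfall 2: Q = 11610 + 2040 = 13650 L/s; C = (11610·2.935 + 2040·62.60)/13650 = 11.85 mg/L.
After outfall 3: Q = 13650 + 1490 = 15140 L/s; C = (13650·11.85 + 1490·66.50)/15140 = 17.23 mg/L.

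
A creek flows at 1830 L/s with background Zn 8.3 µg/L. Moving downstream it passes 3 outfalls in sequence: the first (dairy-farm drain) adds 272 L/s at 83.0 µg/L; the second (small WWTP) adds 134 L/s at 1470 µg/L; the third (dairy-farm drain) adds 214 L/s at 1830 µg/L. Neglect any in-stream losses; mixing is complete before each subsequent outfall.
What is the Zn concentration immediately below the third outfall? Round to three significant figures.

256 µg/L

Outfall 1: combined Q = 2102 L/s; C = (1830·8.300 + 272.0·83.00)/2102 = 17.97 µg/L.
Outfall 2: combined Q = 2236 L/s; C = (2102·17.97 + 134.0·1470)/2236 = 105.0 µg/L.
Outfall 3: combined Q = 2450 L/s; C = (2236·105.0 + 214.0·1830)/2450 = 255.7 µg/L.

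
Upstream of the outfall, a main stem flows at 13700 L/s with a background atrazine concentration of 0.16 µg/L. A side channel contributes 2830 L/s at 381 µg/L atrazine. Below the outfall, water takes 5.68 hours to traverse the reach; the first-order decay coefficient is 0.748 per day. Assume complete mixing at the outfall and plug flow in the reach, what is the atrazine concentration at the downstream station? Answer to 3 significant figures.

After mixing, C = (13700·0.1600 + 2830·381.0) / 16530 = 1080000/16530 = 65.36 µg/L.
Applying C = C₀e^(−kt): 65.36 × 0.8378 = 54.76 µg/L.

54.8 µg/L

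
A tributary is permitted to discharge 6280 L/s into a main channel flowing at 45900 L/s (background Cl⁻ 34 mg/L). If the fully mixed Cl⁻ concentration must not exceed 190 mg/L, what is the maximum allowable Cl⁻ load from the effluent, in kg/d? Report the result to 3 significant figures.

Mass balance at the limit: 45900·34.00 + 6280·Cₑ = 52180·190 → Cₑ = 1330 mg/L.
6280 L/s = 6.280 m³/s. Load = 6.280 m³/s × 1330 g/m³ × 86 400 s/d = 721800 kg/d.

722000 kg/d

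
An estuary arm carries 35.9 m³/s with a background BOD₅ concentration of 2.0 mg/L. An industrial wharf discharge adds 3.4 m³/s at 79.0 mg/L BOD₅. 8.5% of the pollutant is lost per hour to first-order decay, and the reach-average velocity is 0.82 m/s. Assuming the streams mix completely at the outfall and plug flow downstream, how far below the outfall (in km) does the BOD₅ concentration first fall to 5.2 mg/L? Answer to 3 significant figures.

17.0 km

Flow-weighted average: C = (35.90·2.000 + 3.400·79.00) / 39.30 = 340.4/39.30 = 8.662 mg/L.
8.5%/h lost → k = −ln(1 − 0.085) = 0.08883 h⁻¹.
Set 8.662·exp(−k·t) = 5.2 → t = ln(8.662/5.2)/k = 20680 s = 5.744 h.
Distance = v·t = 0.82·20680 = 16960 m = 16.96 km.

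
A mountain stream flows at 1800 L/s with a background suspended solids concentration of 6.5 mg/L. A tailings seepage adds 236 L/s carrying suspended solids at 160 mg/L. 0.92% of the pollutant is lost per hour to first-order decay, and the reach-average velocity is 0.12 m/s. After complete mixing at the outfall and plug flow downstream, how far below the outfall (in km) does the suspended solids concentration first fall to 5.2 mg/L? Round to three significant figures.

Flow-weighted average: C = (1800·6.500 + 236.0·160.0) / 2036 = 49460/2036 = 24.29 mg/L.
0.92%/h lost → k = −ln(1 − 0.0092) = 0.009243 h⁻¹.
Set 24.29·exp(−k·t) = 5.2 → t = ln(24.29/5.2)/k = 600400 s = 166.8 h.
Distance = v·t = 0.12·600400 = 72050 m = 72.05 km.

72.1 km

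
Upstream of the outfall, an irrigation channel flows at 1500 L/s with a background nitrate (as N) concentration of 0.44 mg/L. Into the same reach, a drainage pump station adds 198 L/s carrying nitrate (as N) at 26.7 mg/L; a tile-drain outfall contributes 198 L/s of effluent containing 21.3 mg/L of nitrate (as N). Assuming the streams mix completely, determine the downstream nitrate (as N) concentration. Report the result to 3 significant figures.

After mixing, C = (1500·0.4400 + 198.0·26.70 + 198.0·21.30) / 1896 = 10160/1896 = 5.361 mg/L.

5.36 mg/L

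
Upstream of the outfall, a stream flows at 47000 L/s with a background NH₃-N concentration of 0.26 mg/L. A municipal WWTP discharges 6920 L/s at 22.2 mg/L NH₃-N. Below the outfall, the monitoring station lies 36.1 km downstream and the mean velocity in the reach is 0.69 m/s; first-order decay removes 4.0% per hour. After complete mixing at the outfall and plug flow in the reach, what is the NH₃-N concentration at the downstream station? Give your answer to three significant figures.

Mass balance: C = (47000·0.2600 + 6920·22.20) / 53920 = 165800/53920 = 3.076 mg/L.
Travel time t = 36.1·1000 / 0.69 = 52320 s = 14.53 h.
4.0%/h lost → k = −ln(1 − 0.04) = 0.04082 h⁻¹.
Applying C = C₀e^(−kt): 3.076 × 0.5525 = 1.699 mg/L.

1.70 mg/L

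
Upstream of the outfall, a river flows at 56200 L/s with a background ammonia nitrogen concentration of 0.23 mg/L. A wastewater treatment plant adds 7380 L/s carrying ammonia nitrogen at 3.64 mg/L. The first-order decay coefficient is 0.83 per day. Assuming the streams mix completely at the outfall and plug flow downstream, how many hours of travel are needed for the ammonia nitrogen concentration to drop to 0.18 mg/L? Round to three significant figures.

36.0 h

After mixing, C = (56200·0.2300 + 7380·3.640) / 63580 = 39790/63580 = 0.6258 mg/L.
0.6258·exp(−k·t) = 0.18 → t = ln(0.6258/0.18)/k = 129700 s = 36.03 h.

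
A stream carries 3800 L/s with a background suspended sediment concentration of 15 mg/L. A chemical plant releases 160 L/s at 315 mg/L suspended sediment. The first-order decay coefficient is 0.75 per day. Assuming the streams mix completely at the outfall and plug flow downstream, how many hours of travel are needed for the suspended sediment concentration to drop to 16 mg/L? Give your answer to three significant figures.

16.9 h

Conservation of mass: C = (3800·15.00 + 160.0·315.0) / 3960 = 107400/3960 = 27.12 mg/L.
27.12·exp(−k·t) = 16 → t = ln(27.12/16)/k = 60790 s = 16.89 h.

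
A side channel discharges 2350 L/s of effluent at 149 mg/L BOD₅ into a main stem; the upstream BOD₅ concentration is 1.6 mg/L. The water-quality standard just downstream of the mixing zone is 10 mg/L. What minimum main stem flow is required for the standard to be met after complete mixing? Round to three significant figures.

38900 L/s

Set C_mix = 10: (Q·1.600 + 2350·149.0) / (Q + 2350) = 10
→ Q = 2350·(149.0 − 10)/(10 − 1.600) = 38890 L/s.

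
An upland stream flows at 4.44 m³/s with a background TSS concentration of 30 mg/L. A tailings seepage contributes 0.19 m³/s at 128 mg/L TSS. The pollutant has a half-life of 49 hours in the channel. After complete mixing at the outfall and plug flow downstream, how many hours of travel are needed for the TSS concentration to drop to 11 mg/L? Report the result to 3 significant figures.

Mixed concentration C = ΣQC/ΣQ = (4.440·30.00 + 0.1900·128.0) / 4.630 = 157.5/4.630 = 34.02 mg/L.
Half-life 49 h → k = ln 2 / 49 = 0.01415 h⁻¹ = 0.3395 d⁻¹.
34.02·exp(−k·t) = 11 → t = ln(34.02/11)/k = 287300 s = 79.82 h.

79.8 h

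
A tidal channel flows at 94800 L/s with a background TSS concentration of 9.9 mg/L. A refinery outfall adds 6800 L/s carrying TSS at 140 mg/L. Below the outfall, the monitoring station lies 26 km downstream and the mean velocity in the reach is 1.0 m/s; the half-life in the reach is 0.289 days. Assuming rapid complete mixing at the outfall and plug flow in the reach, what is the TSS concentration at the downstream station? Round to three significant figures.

9.04 mg/L

Conservation of mass: C = (94800·9.900 + 6800·140.0) / 101600 = 1891000/101600 = 18.61 mg/L.
Travel time t = 26·1000 / 1.0 = 26000 s = 7.222 h.
Half-life 0.289 d → k = ln 2 / 0.289 = 2.398 d⁻¹.
First-order decay: C = 18.61·exp(−k·t) = 18.61·0.4859 = 9.041 mg/L.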